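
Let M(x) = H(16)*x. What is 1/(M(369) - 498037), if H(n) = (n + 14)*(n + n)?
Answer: -1/143797 ≈ -6.9543e-6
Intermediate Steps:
H(n) = 2*n*(14 + n) (H(n) = (14 + n)*(2*n) = 2*n*(14 + n))
M(x) = 960*x (M(x) = (2*16*(14 + 16))*x = (2*16*30)*x = 960*x)
1/(M(369) - 498037) = 1/(960*369 - 498037) = 1/(354240 - 498037) = 1/(-143797) = -1/143797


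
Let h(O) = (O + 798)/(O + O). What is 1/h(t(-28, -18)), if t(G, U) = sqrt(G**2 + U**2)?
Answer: -277/79462 + 399*sqrt(277)/79462 ≈ 0.080085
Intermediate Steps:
h(O) = (798 + O)/(2*O) (h(O) = (798 + O)/((2*O)) = (798 + O)*(1/(2*O)) = (798 + O)/(2*O))
1/h(t(-28, -18)) = 1/((798 + sqrt((-28)**2 + (-18)**2))/(2*(sqrt((-28)**2 + (-18)**2)))) = 1/((798 + sqrt(784 + 324))/(2*(sqrt(784 + 324)))) = 1/((798 + sqrt(1108))/(2*(sqrt(1108)))) = 1/((798 + 2*sqrt(277))/(2*((2*sqrt(277))))) = 1/((sqrt(277)/554)*(798 + 2*sqrt(277))/2) = 1/(sqrt(277)*(798 + 2*sqrt(277))/1108) = 4*sqrt(277)/(798 + 2*sqrt(277))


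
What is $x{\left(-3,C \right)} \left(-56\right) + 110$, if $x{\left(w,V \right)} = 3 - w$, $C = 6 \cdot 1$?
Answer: $-226$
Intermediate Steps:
$C = 6$
$x{\left(-3,C \right)} \left(-56\right) + 110 = \left(3 - -3\right) \left(-56\right) + 110 = \left(3 + 3\right) \left(-56\right) + 110 = 6 \left(-56\right) + 110 = -336 + 110 = -226$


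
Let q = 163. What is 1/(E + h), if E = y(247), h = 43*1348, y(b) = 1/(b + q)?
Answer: 410/23765241 ≈ 1.7252e-5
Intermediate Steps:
y(b) = 1/(163 + b) (y(b) = 1/(b + 163) = 1/(163 + b))
h = 57964
E = 1/410 (E = 1/(163 + 247) = 1/410 ≈ 0.0024390)
1/(E + h) = 1/(1/410 + 57964) = 1/(23765241/410) = 410/23765241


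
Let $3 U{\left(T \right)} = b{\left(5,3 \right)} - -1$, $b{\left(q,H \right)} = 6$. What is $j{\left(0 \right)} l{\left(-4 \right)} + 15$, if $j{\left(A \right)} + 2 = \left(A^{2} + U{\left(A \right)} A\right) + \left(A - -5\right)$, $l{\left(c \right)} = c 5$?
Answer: $-45$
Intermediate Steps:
$l{\left(c \right)} = 5 c$
$U{\left(T \right)} = \frac{7}{3}$ ($U{\left(T \right)} = \frac{6 - -1}{3} = \frac{6 + 1}{3} = \frac{1}{3} \cdot 7 = \frac{7}{3}$)
$j{\left(A \right)} = 3 + A^{2} + \frac{10 A}{3}$ ($j{\left(A \right)} = -2 + \left(\left(A^{2} + \frac{7 A}{3}\right) + \left(A - -5\right)\right) = -2 + \left(\left(A^{2} + \frac{7 A}{3}\right) + \left(A + 5\right)\right) = -2 + \left(\left(A^{2} + \frac{7 A}{3}\right) + \left(5 + A\right)\right) = -2 + \left(5 + A^{2} + \frac{10 A}{3}\right) = 3 + A^{2} + \frac{10 A}{3}$)
$j{\left(0 \right)} l{\left(-4 \right)} + 15 = \left(3 + 0^{2} + \frac{10}{3} \cdot 0\right) 5 \left(-4\right) + 15 = \left(3 + 0 + 0\right) \left(-20\right) + 15 = 3 \left(-20\right) + 15 = -60 + 15 = -45$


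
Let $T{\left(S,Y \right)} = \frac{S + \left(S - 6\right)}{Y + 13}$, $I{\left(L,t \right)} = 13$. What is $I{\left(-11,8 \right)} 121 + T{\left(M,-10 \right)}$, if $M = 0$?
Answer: $1571$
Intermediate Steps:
$T{\left(S,Y \right)} = \frac{-6 + 2 S}{13 + Y}$ ($T{\left(S,Y \right)} = \frac{S + \left(S - 6\right)}{13 + Y} = \frac{S + \left(-6 + S\right)}{13 + Y} = \frac{-6 + 2 S}{13 + Y}$)
$I{\left(-11,8 \right)} 121 + T{\left(M,-10 \right)} = 13 \cdot 121 + \frac{2 \left(-3 + 0\right)}{13 - 10} = 1573 + 2 \cdot \frac{1}{3} \left(-3\right) = 1573 - 2 = 1571$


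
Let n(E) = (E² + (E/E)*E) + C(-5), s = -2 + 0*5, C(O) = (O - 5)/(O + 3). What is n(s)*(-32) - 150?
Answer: -374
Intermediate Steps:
C(O) = (-5 + O)/(3 + O)
s = -2 (s = -2 + 0 = -2)
n(E) = 5 + E + E² (n(E) = (E² + (E/E)*E) + (-5 - 5)/(3 - 5) = (E² + 1*E) - 10/(-2) = (E² + E) - ½*(-10) = (E + E²) + 5 = 5 + E + E²)
n(s)*(-32) - 150 = (5 - 2 + (-2)²)*(-32) - 150 = (5 - 2 + 4)*(-32) - 150 = 7*(-32) - 150 = -224 - 150 = -374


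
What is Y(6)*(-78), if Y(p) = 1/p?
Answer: -13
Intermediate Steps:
Y(6)*(-78) = -78/6 = (⅙)*(-78) = -13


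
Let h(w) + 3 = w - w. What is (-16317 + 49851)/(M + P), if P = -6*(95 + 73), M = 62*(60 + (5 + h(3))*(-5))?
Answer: 16767/1046 ≈ 16.030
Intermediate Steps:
h(w) = -3 (h(w) = -3 + (w - w) = -3 + 0 = -3)
M = 3100 (M = 62*(60 + (5 - 3)*(-5)) = 62*(60 + 2*(-5)) = 62*(60 - 10) = 62*50 = 3100)
P = -1008 (P = -6*168 = -1008)
(-16317 + 49851)/(M + P) = (-16317 + 49851)/(3100 - 1008) = 33534/2092 = 33534*(1/2092) = 16767/1046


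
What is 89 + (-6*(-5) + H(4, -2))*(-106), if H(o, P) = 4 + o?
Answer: -3939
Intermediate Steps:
89 + (-6*(-5) + H(4, -2))*(-106) = 89 + (-6*(-5) + (4 + 4))*(-106) = 89 + (30 + 8)*(-106) = 89 + 38*(-106) = 89 - 4028 = -3939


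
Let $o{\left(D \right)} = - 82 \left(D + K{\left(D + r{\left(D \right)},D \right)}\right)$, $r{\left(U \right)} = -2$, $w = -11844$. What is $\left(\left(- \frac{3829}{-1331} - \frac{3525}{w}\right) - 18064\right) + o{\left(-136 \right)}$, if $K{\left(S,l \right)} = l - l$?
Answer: $- \frac{772434337}{111804} \approx -6908.8$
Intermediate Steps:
$K{\left(S,l \right)} = 0$
$o{\left(D \right)} = - 82 D$ ($o{\left(D \right)} = - 82 \left(D + 0\right) = - 82 D$)
$\left(\left(- \frac{3829}{-1331} - \frac{3525}{w}\right) - 18064\right) + o{\left(-136 \right)} = \left(\left(- \frac{3829}{-1331} - \frac{3525}{-11844}\right) - 18064\right) - -11152 = \left(\left(\left(-3829\right) \left(- \frac{1}{1331}\right) - - \frac{25}{84}\right) - 18064\right) + 11152 = \left(\left(\frac{3829}{1331} + \frac{25}{84}\right) - 18064\right) + 11152 = \left(\frac{354911}{111804} - 18064\right) + 11152 = - \frac{2019272545}{111804} + 11152 = - \frac{772434337}{111804}$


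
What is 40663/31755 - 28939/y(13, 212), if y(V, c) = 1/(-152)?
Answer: 139681648303/31755 ≈ 4.3987e+6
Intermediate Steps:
y(V, c) = -1/152
40663/31755 - 28939/y(13, 212) = 40663/31755 - 28939/(-1/152) = 40663*(1/31755) - 28939*(-152) = 40663/31755 + 4398728 = 139681648303/31755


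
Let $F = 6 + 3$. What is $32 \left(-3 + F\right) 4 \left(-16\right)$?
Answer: $-12288$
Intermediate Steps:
$F = 9$
$32 \left(-3 + F\right) 4 \left(-16\right) = 32 \left(-3 + 9\right) 4 \left(-16\right) = 32 \cdot 6 \cdot 4 \left(-16\right) = 32 \cdot 24 \left(-16\right) = 768 \left(-16\right) = -12288$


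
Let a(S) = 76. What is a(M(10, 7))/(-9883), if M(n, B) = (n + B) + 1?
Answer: -76/9883 ≈ -0.0076900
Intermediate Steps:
M(n, B) = 1 + B + n (M(n, B) = (B + n) + 1 = 1 + B + n)
a(M(10, 7))/(-9883) = 76/(-9883) = 76*(-1/9883) = -76/9883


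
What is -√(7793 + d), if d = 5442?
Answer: -√13235 ≈ -115.04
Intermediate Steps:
-√(7793 + d) = -√(7793 + 5442) = -√13235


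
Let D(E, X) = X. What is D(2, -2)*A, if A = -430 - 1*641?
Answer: 2142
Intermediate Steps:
A = -1071 (A = -430 - 641 = -1071)
D(2, -2)*A = -2*(-1071) = 2142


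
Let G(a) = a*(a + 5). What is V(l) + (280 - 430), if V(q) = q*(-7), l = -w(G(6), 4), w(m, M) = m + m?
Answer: 774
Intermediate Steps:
G(a) = a*(5 + a)
w(m, M) = 2*m
l = -132 (l = -2*6*(5 + 6) = -2*6*11 = -2*66 = -1*132 = -132)
V(q) = -7*q
V(l) + (280 - 430) = -7*(-132) + (280 - 430) = 924 - 150 = 774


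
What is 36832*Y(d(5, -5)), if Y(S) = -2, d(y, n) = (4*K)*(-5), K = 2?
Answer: -73664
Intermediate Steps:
d(y, n) = -40 (d(y, n) = (4*2)*(-5) = 8*(-5) = -40)
36832*Y(d(5, -5)) = 36832*(-2) = -73664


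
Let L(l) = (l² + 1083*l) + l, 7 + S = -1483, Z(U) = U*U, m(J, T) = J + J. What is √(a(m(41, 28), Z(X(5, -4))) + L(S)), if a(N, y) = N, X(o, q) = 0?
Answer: √605022 ≈ 777.83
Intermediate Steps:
m(J, T) = 2*J
Z(U) = U²
S = -1490 (S = -7 - 1483 = -1490)
L(l) = l² + 1084*l
√(a(m(41, 28), Z(X(5, -4))) + L(S)) = √(2*41 - 1490*(1084 - 1490)) = √(82 - 1490*(-406)) = √(82 + 604940) = √605022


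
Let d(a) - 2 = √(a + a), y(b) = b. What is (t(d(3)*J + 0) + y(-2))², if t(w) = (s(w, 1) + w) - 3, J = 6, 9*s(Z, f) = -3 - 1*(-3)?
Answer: 265 + 84*√6 ≈ 470.76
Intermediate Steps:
s(Z, f) = 0 (s(Z, f) = (-3 - 1*(-3))/9 = (-3 + 3)/9 = (⅑)*0 = 0)
d(a) = 2 + √2*√a (d(a) = 2 + √(a + a) = 2 + √(2*a) = 2 + √2*√a)
t(w) = -3 + w (t(w) = (0 + w) - 3 = w - 3 = -3 + w)
(t(d(3)*J + 0) + y(-2))² = ((-3 + ((2 + √2*√3)*6 + 0)) - 2)² = ((-3 + ((2 + √6)*6 + 0)) - 2)² = ((-3 + ((12 + 6*√6) + 0)) - 2)² = ((-3 + (12 + 6*√6)) - 2)² = ((9 + 6*√6) - 2)² = (7 + 6*√6)²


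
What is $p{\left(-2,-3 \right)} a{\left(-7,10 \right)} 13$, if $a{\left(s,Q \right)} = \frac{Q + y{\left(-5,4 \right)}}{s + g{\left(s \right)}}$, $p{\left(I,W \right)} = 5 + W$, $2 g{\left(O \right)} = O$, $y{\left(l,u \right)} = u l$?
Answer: $\frac{520}{21} \approx 24.762$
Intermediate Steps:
$y{\left(l,u \right)} = l u$
$g{\left(O \right)} = \frac{O}{2}$
$a{\left(s,Q \right)} = \frac{2 \left(-20 + Q\right)}{3 s}$ ($a{\left(s,Q \right)} = \frac{Q - 20}{s + \frac{s}{2}} = \frac{Q - 20}{\frac{3}{2} s} = \left(-20 + Q\right) \frac{2}{3 s} = \frac{2 \left(-20 + Q\right)}{3 s}$)
$p{\left(-2,-3 \right)} a{\left(-7,10 \right)} 13 = \left(5 - 3\right) \frac{2 \left(-20 + 10\right)}{3 \left(-7\right)} 13 = 2 \cdot \frac{2}{3} \left(- \frac{1}{7}\right) \left(-10\right) 13 = 2 \cdot \frac{20}{21} \cdot 13 = \frac{40}{21} \cdot 13 = \frac{520}{21}$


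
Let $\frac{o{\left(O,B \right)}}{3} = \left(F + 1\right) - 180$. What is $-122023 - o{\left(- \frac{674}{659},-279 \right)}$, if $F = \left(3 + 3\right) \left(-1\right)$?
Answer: $-121468$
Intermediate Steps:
$F = -6$ ($F = 6 \left(-1\right) = -6$)
$o{\left(O,B \right)} = -555$ ($o{\left(O,B \right)} = 3 \left(\left(-6 + 1\right) - 180\right) = 3 \left(-5 - 180\right) = 3 \left(-185\right) = -555$)
$-122023 - o{\left(- \frac{674}{659},-279 \right)} = -122023 - -555 = -122023 + 555 = -121468$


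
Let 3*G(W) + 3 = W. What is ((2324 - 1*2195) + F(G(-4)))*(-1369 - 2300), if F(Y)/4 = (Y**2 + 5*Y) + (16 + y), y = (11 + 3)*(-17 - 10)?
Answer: 14792185/3 ≈ 4.9307e+6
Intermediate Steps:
y = -378 (y = 14*(-27) = -378)
G(W) = -1 + W/3
F(Y) = -1448 + 4*Y**2 + 20*Y (F(Y) = 4*((Y**2 + 5*Y) + (16 - 378)) = 4*((Y**2 + 5*Y) - 362) = 4*(-362 + Y**2 + 5*Y) = -1448 + 4*Y**2 + 20*Y)
((2324 - 1*2195) + F(G(-4)))*(-1369 - 2300) = ((2324 - 1*2195) + (-1448 + 4*(-1 + (1/3)*(-4))**2 + 20*(-1 + (1/3)*(-4))))*(-1369 - 2300) = ((2324 - 2195) + (-1448 + 4*(-1 - 4/3)**2 + 20*(-1 - 4/3)))*(-3669) = (129 + (-1448 + 4*(-7/3)**2 + 20*(-7/3)))*(-3669) = (129 + (-1448 + 4*(49/9) - 140/3))*(-3669) = (129 + (-1448 + 196/9 - 140/3))*(-3669) = (129 - 13256/9)*(-3669) = -12095/9*(-3669) = 14792185/3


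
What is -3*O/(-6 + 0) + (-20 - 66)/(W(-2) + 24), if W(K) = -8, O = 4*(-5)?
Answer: -123/8 ≈ -15.375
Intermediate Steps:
O = -20
-3*O/(-6 + 0) + (-20 - 66)/(W(-2) + 24) = -(-60)/(-6 + 0) + (-20 - 66)/(-8 + 24) = -(-60)/(-6) - 86/16 = -(-60)*(-1)/6 - 86*1/16 = -3*10/3 - 43/8 = -10 - 43/8 = -123/8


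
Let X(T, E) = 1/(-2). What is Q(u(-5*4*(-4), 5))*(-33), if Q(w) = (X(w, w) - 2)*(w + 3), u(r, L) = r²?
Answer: 1056495/2 ≈ 5.2825e+5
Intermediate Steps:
X(T, E) = -½
Q(w) = -15/2 - 5*w/2 (Q(w) = (-½ - 2)*(w + 3) = -5*(3 + w)/2 = -15/2 - 5*w/2)
Q(u(-5*4*(-4), 5))*(-33) = (-15/2 - 5*(-5*4*(-4))²/2)*(-33) = (-15/2 - 5*(-20*(-4))²/2)*(-33) = (-15/2 - 5/2*80²)*(-33) = (-15/2 - 5/2*6400)*(-33) = (-15/2 - 16000)*(-33) = -32015/2*(-33) = 1056495/2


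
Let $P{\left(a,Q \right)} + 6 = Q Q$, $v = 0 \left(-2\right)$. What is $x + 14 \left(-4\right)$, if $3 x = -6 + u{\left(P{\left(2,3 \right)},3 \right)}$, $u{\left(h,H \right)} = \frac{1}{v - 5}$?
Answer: $- \frac{871}{15} \approx -58.067$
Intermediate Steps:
$v = 0$
$P{\left(a,Q \right)} = -6 + Q^{2}$ ($P{\left(a,Q \right)} = -6 + Q Q = -6 + Q^{2}$)
$u{\left(h,H \right)} = - \frac{1}{5}$ ($u{\left(h,H \right)} = \frac{1}{0 - 5} = \frac{1}{-5} = - \frac{1}{5}$)
$x = - \frac{31}{15}$ ($x = \frac{-6 - \frac{1}{5}}{3} = \frac{1}{3} \left(- \frac{31}{5}\right) = - \frac{31}{15} \approx -2.0667$)
$x + 14 \left(-4\right) = - \frac{31}{15} + 14 \left(-4\right) = - \frac{31}{15} - 56 = - \frac{871}{15}$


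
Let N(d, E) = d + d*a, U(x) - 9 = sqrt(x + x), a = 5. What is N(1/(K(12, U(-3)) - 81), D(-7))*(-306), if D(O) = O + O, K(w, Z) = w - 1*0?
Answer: 612/23 ≈ 26.609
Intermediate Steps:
U(x) = 9 + sqrt(2)*sqrt(x) (U(x) = 9 + sqrt(x + x) = 9 + sqrt(2*x) = 9 + sqrt(2)*sqrt(x))
K(w, Z) = w (K(w, Z) = w + 0 = w)
D(O) = 2*O
N(d, E) = 6*d (N(d, E) = d + d*5 = d + 5*d = 6*d)
N(1/(K(12, U(-3)) - 81), D(-7))*(-306) = (6/(12 - 81))*(-306) = (6/(-69))*(-306) = (6*(-1/69))*(-306) = -2/23*(-306) = 612/23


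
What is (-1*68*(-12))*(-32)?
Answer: -26112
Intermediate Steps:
(-1*68*(-12))*(-32) = -68*(-12)*(-32) = 816*(-32) = -26112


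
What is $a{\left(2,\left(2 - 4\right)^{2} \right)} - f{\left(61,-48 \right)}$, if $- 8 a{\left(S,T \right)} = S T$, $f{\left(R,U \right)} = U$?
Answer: $47$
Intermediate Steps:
$a{\left(S,T \right)} = - \frac{S T}{8}$
$a{\left(2,\left(2 - 4\right)^{2} \right)} - f{\left(61,-48 \right)} = \left(- \frac{1}{8}\right) 2 \left(2 - 4\right)^{2} - -48 = \left(- \frac{1}{8}\right) 2 \left(-2\right)^{2} + 48 = \left(- \frac{1}{8}\right) 2 \cdot 4 + 48 = -1 + 48 = 47$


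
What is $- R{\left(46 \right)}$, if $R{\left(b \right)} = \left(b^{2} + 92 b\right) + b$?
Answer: $-6394$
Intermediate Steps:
$R{\left(b \right)} = b^{2} + 93 b$
$- R{\left(46 \right)} = - 46 \left(93 + 46\right) = - 46 \cdot 139 = \left(-1\right) 6394 = -6394$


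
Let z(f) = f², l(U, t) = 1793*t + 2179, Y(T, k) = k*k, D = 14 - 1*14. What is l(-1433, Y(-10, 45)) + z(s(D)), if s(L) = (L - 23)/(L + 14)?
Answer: 712069313/196 ≈ 3.6330e+6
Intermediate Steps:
D = 0 (D = 14 - 14 = 0)
Y(T, k) = k²
l(U, t) = 2179 + 1793*t
s(L) = (-23 + L)/(14 + L)
l(-1433, Y(-10, 45)) + z(s(D)) = (2179 + 1793*45²) + ((-23 + 0)/(14 + 0))² = (2179 + 1793*2025) + (-23/14)² = (2179 + 3630825) + ((1/14)*(-23))² = 3633004 + (-23/14)² = 3633004 + 529/196 = 712069313/196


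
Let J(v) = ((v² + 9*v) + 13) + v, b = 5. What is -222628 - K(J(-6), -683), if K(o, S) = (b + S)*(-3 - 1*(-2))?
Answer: -223306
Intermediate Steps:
J(v) = 13 + v² + 10*v (J(v) = (13 + v² + 9*v) + v = 13 + v² + 10*v)
K(o, S) = -5 - S (K(o, S) = (5 + S)*(-3 - 1*(-2)) = (5 + S)*(-3 + 2) = (5 + S)*(-1) = -5 - S)
-222628 - K(J(-6), -683) = -222628 - (-5 - 1*(-683)) = -222628 - (-5 + 683) = -222628 - 1*678 = -222628 - 678 = -223306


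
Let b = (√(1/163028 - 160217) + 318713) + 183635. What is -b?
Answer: -502348 - 5*I*√42582680592231/81514 ≈ -5.0235e+5 - 400.27*I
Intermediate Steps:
b = 502348 + 5*I*√42582680592231/81514 (b = (√(1/163028 - 160217) + 318713) + 183635 = (√(-26119857075/163028) + 318713) + 183635 = (5*I*√42582680592231/81514 + 318713) + 183635 = (318713 + 5*I*√42582680592231/81514) + 183635 = 502348 + 5*I*√42582680592231/81514 ≈ 5.0235e+5 + 400.27*I)
-b = -(502348 + 5*I*√42582680592231/81514) = -502348 - 5*I*√42582680592231/81514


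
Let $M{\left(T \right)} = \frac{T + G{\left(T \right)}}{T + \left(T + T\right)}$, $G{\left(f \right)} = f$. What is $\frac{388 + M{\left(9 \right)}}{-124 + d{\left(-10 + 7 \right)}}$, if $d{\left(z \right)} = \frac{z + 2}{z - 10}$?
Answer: $- \frac{15158}{4833} \approx -3.1364$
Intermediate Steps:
$M{\left(T \right)} = \frac{2}{3}$ ($M{\left(T \right)} = \frac{T + T}{T + \left(T + T\right)} = \frac{2 T}{T + 2 T} = \frac{2 T}{3 T} = 2 T \frac{1}{3 T} = \frac{2}{3}$)
$d{\left(z \right)} = \frac{2 + z}{-10 + z}$
$\frac{388 + M{\left(9 \right)}}{-124 + d{\left(-10 + 7 \right)}} = \frac{388 + \frac{2}{3}}{-124 + \frac{2 + \left(-10 + 7\right)}{-10 + \left(-10 + 7\right)}} = \frac{1166}{3 \left(-124 + \frac{2 - 3}{-10 - 3}\right)} = \frac{1166}{3 \left(-124 + \frac{1}{-13} \left(-1\right)\right)} = \frac{1166}{3 \left(-124 - - \frac{1}{13}\right)} = \frac{1166}{3 \left(-124 + \frac{1}{13}\right)} = \frac{1166}{3 \left(- \frac{1611}{13}\right)} = \frac{1166}{3} \left(- \frac{13}{1611}\right) = - \frac{15158}{4833}$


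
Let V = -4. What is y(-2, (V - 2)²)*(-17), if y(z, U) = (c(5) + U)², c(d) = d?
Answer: -28577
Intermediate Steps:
y(z, U) = (5 + U)²
y(-2, (V - 2)²)*(-17) = (5 + (-4 - 2)²)²*(-17) = (5 + (-6)²)²*(-17) = (5 + 36)²*(-17) = 41²*(-17) = 1681*(-17) = -28577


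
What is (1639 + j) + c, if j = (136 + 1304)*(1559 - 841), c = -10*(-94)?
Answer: 1036499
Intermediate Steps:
c = 940
j = 1033920 (j = 1440*718 = 1033920)
(1639 + j) + c = (1639 + 1033920) + 940 = 1035559 + 940 = 1036499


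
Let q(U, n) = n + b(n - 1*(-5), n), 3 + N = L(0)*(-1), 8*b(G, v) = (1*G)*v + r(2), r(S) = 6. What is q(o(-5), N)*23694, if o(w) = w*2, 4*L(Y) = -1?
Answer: -4205685/64 ≈ -65714.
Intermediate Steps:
L(Y) = -¼ (L(Y) = (¼)*(-1) = -¼)
b(G, v) = ¾ + G*v/8 (b(G, v) = ((1*G)*v + 6)/8 = (G*v + 6)/8 = (6 + G*v)/8 = ¾ + G*v/8)
o(w) = 2*w
N = -11/4 (N = -3 - ¼*(-1) = -3 + ¼ = -11/4 ≈ -2.7500)
q(U, n) = ¾ + n + n*(5 + n)/8 (q(U, n) = n + (¾ + (n - 1*(-5))*n/8) = n + (¾ + (n + 5)*n/8) = n + (¾ + (5 + n)*n/8) = n + (¾ + n*(5 + n)/8) = ¾ + n + n*(5 + n)/8)
q(o(-5), N)*23694 = (¾ + (-11/4)²/8 + (13/8)*(-11/4))*23694 = (¾ + (⅛)*(121/16) - 143/32)*23694 = (¾ + 121/128 - 143/32)*23694 = -355/128*23694 = -4205685/64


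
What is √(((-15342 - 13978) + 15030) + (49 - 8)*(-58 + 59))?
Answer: I*√14249 ≈ 119.37*I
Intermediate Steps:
√(((-15342 - 13978) + 15030) + (49 - 8)*(-58 + 59)) = √((-29320 + 15030) + 41*1) = √(-14290 + 41) = √(-14249) = I*√14249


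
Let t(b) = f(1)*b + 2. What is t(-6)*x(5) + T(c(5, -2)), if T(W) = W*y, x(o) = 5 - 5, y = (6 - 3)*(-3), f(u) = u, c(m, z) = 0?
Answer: 0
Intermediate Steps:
t(b) = 2 + b (t(b) = 1*b + 2 = b + 2 = 2 + b)
y = -9 (y = 3*(-3) = -9)
x(o) = 0
T(W) = -9*W (T(W) = W*(-9) = -9*W)
t(-6)*x(5) + T(c(5, -2)) = (2 - 6)*0 - 9*0 = -4*0 + 0 = 0 + 0 = 0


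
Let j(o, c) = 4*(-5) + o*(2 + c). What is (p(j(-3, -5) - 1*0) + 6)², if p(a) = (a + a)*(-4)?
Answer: 8836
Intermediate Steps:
j(o, c) = -20 + o*(2 + c)
p(a) = -8*a (p(a) = (2*a)*(-4) = -8*a)
(p(j(-3, -5) - 1*0) + 6)² = (-8*((-20 + 2*(-3) - 5*(-3)) - 1*0) + 6)² = (-8*((-20 - 6 + 15) + 0) + 6)² = (-8*(-11 + 0) + 6)² = (-8*(-11) + 6)² = (88 + 6)² = 94² = 8836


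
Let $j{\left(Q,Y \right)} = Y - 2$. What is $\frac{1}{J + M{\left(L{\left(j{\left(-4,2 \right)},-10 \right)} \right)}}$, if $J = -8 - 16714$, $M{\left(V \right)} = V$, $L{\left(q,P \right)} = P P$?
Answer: $- \frac{1}{16622} \approx -6.0161 \cdot 10^{-5}$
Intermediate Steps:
$j{\left(Q,Y \right)} = -2 + Y$ ($j{\left(Q,Y \right)} = Y - 2 = -2 + Y$)
$L{\left(q,P \right)} = P^{2}$
$J = -16722$ ($J = -8 - 16714 = -16722$)
$\frac{1}{J + M{\left(L{\left(j{\left(-4,2 \right)},-10 \right)} \right)}} = \frac{1}{-16722 + \left(-10\right)^{2}} = \frac{1}{-16722 + 100} = \frac{1}{-16622} = - \frac{1}{16622}$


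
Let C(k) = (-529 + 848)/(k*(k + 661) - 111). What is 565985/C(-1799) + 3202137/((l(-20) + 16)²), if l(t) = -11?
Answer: 28967440450078/7975 ≈ 3.6323e+9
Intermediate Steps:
C(k) = 319/(-111 + k*(661 + k)) (C(k) = 319/(k*(661 + k) - 111) = 319/(-111 + k*(661 + k)))
565985/C(-1799) + 3202137/((l(-20) + 16)²) = 565985/((319/(-111 + (-1799)² + 661*(-1799)))) + 3202137/((-11 + 16)²) = 565985/((319/(-111 + 3236401 - 1189139))) + 3202137/(5²) = 565985/((319/2047151)) + 3202137/25 = 565985/((319*(1/2047151))) + 3202137*(1/25) = 565985/(319/2047151) + 3202137/25 = 565985*(2047151/319) + 3202137/25 = 1158656758735/319 + 3202137/25 = 28967440450078/7975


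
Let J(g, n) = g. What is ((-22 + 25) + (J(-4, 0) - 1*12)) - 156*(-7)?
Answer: 1079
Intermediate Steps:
((-22 + 25) + (J(-4, 0) - 1*12)) - 156*(-7) = ((-22 + 25) + (-4 - 1*12)) - 156*(-7) = (3 + (-4 - 12)) - 52*(-21) = (3 - 16) + 1092 = -13 + 1092 = 1079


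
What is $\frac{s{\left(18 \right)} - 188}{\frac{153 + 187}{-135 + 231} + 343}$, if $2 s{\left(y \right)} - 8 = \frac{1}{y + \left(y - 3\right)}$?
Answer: $- \frac{48572}{91487} \approx -0.53092$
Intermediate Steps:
$s{\left(y \right)} = 4 + \frac{1}{2 \left(-3 + 2 y\right)}$ ($s{\left(y \right)} = 4 + \frac{1}{2 \left(y + \left(y - 3\right)\right)} = 4 + \frac{1}{2 \left(y + \left(-3 + y\right)\right)} = 4 + \frac{1}{2 \left(-3 + 2 y\right)}$)
$\frac{s{\left(18 \right)} - 188}{\frac{153 + 187}{-135 + 231} + 343} = \frac{\frac{-23 + 16 \cdot 18}{2 \left(-3 + 2 \cdot 18\right)} - 188}{\frac{153 + 187}{-135 + 231} + 343} = \frac{\frac{-23 + 288}{2 \left(-3 + 36\right)} - 188}{\frac{340}{96} + 343} = \frac{\frac{1}{2} \cdot \frac{1}{33} \cdot 265 - 188}{340 \cdot \frac{1}{96} + 343} = \frac{\frac{1}{2} \cdot \frac{1}{33} \cdot 265 - 188}{\frac{85}{24} + 343} = \frac{\frac{265}{66} - 188}{\frac{8317}{24}} = \left(- \frac{12143}{66}\right) \frac{24}{8317} = - \frac{48572}{91487}$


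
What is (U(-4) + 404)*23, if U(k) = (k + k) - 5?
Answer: 8993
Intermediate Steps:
U(k) = -5 + 2*k (U(k) = 2*k - 5 = -5 + 2*k)
(U(-4) + 404)*23 = ((-5 + 2*(-4)) + 404)*23 = ((-5 - 8) + 404)*23 = (-13 + 404)*23 = 391*23 = 8993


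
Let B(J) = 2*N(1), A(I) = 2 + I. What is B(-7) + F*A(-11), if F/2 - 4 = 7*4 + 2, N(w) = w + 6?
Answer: -598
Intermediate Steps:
N(w) = 6 + w
B(J) = 14 (B(J) = 2*(6 + 1) = 2*7 = 14)
F = 68 (F = 8 + 2*(7*4 + 2) = 8 + 2*(28 + 2) = 8 + 2*30 = 8 + 60 = 68)
B(-7) + F*A(-11) = 14 + 68*(2 - 11) = 14 + 68*(-9) = 14 - 612 = -598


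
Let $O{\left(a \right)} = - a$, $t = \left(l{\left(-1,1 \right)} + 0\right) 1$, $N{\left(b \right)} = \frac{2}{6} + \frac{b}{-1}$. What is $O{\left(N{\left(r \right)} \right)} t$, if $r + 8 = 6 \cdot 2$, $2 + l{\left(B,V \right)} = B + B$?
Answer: $- \frac{44}{3} \approx -14.667$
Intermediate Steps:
$l{\left(B,V \right)} = -2 + 2 B$ ($l{\left(B,V \right)} = -2 + \left(B + B\right) = -2 + 2 B$)
$r = 4$ ($r = -8 + 6 \cdot 2 = -8 + 12 = 4$)
$N{\left(b \right)} = \frac{1}{3} - b$ ($N{\left(b \right)} = 2 \cdot \frac{1}{6} + b \left(-1\right) = \frac{1}{3} - b$)
$t = -4$ ($t = \left(\left(-2 + 2 \left(-1\right)\right) + 0\right) 1 = \left(\left(-2 - 2\right) + 0\right) 1 = \left(-4 + 0\right) 1 = \left(-4\right) 1 = -4$)
$O{\left(N{\left(r \right)} \right)} t = - (\frac{1}{3} - 4) \left(-4\right) = \left(-1\right) \left(- \frac{11}{3}\right) \left(-4\right) = \frac{11}{3} \left(-4\right) = - \frac{44}{3}$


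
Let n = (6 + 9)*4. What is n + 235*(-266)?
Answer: -62450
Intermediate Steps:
n = 60 (n = 15*4 = 60)
n + 235*(-266) = 60 + 235*(-266) = 60 - 62510 = -62450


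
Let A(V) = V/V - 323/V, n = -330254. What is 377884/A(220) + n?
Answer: -117150642/103 ≈ -1.1374e+6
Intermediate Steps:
A(V) = 1 - 323/V
377884/A(220) + n = 377884/(((-323 + 220)/220)) - 330254 = 377884/(((1/220)*(-103))) - 330254 = 377884/(-103/220) - 330254 = 377884*(-220/103) - 330254 = -83134480/103 - 330254 = -117150642/103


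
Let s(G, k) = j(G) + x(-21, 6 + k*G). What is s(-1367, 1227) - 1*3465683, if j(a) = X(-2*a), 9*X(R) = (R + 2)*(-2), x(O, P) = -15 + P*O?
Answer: 31757057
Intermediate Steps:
x(O, P) = -15 + O*P
X(R) = -4/9 - 2*R/9 (X(R) = ((R + 2)*(-2))/9 = ((2 + R)*(-2))/9 = (-4 - 2*R)/9 = -4/9 - 2*R/9)
j(a) = -4/9 + 4*a/9 (j(a) = -4/9 - (-4)*a/9 = -4/9 + 4*a/9)
s(G, k) = -1273/9 + 4*G/9 - 21*G*k (s(G, k) = (-4/9 + 4*G/9) + (-15 - 21*(6 + k*G)) = (-4/9 + 4*G/9) + (-15 - 21*(6 + G*k)) = (-4/9 + 4*G/9) + (-15 + (-126 - 21*G*k)) = (-4/9 + 4*G/9) + (-141 - 21*G*k) = -1273/9 + 4*G/9 - 21*G*k)
s(-1367, 1227) - 1*3465683 = (-1273/9 + (4/9)*(-1367) - 21*(-1367)*1227) - 1*3465683 = (-1273/9 - 5468/9 + 35223489) - 3465683 = 35222740 - 3465683 = 31757057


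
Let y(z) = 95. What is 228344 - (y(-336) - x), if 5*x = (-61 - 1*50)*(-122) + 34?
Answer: 1154821/5 ≈ 2.3096e+5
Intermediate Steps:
x = 13576/5 (x = ((-61 - 1*50)*(-122) + 34)/5 = ((-61 - 50)*(-122) + 34)/5 = (-111*(-122) + 34)/5 = (13542 + 34)/5 = (1/5)*13576 = 13576/5 ≈ 2715.2)
228344 - (y(-336) - x) = 228344 - (95 - 1*13576/5) = 228344 - (95 - 13576/5) = 228344 - 1*(-13101/5) = 228344 + 13101/5 = 1154821/5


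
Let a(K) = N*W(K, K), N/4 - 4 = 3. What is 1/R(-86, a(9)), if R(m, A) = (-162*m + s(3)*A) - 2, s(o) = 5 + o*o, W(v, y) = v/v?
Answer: 1/14322 ≈ 6.9823e-5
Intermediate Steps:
W(v, y) = 1
N = 28 (N = 16 + 4*3 = 16 + 12 = 28)
a(K) = 28 (a(K) = 28*1 = 28)
s(o) = 5 + o²
R(m, A) = -2 - 162*m + 14*A (R(m, A) = (-162*m + (5 + 3²)*A) - 2 = (-162*m + (5 + 9)*A) - 2 = (-162*m + 14*A) - 2 = -2 - 162*m + 14*A)
1/R(-86, a(9)) = 1/(-2 - 162*(-86) + 14*28) = 1/(-2 + 13932 + 392) = 1/14322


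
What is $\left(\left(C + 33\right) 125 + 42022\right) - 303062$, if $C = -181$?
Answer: $-279540$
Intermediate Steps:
$\left(\left(C + 33\right) 125 + 42022\right) - 303062 = \left(\left(-181 + 33\right) 125 + 42022\right) - 303062 = \left(\left(-148\right) 125 + 42022\right) - 303062 = \left(-18500 + 42022\right) - 303062 = 23522 - 303062 = -279540$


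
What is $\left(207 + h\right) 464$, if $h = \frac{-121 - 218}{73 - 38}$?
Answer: $\frac{3204384}{35} \approx 91554.0$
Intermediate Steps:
$h = - \frac{339}{35} \approx -9.6857$
$\left(207 + h\right) 464 = \left(207 - \frac{339}{35}\right) 464 = \frac{6906}{35} \cdot 464 = \frac{3204384}{35}$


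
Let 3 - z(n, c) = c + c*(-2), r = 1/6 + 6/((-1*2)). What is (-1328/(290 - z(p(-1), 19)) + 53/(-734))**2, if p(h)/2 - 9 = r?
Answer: 61127123121/2418475684 ≈ 25.275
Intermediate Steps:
r = -17/6 (r = 1*(1/6) + 6/(-2) = 1/6 + 6*(-1/2) = 1/6 - 3 = -17/6 ≈ -2.8333)
p(h) = 37/3 (p(h) = 18 + 2*(-17/6) = 18 - 17/3 = 37/3)
z(n, c) = 3 + c (z(n, c) = 3 - (c + c*(-2)) = 3 - (c - 2*c) = 3 - (-1)*c = 3 + c)
(-1328/(290 - z(p(-1), 19)) + 53/(-734))**2 = (-1328/(290 - (3 + 19)) + 53/(-734))**2 = (-1328/(290 - 1*22) + 53*(-1/734))**2 = (-1328/(290 - 22) - 53/734)**2 = (-1328/268 - 53/734)**2 = (-1328*1/268 - 53/734)**2 = (-332/67 - 53/734)**2 = (-247239/49178)**2 = 61127123121/2418475684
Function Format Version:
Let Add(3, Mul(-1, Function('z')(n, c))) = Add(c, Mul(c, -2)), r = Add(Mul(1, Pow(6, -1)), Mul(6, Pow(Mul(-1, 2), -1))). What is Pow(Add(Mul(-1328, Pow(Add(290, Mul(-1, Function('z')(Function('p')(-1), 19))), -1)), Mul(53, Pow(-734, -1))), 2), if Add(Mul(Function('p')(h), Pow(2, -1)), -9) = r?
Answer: Rational(61127123121, 2418475684) ≈ 25.275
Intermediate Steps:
r = Rational(-17, 6) (r = Add(Mul(1, Rational(1, 6)), Mul(6, Pow(-2, -1))) = Add(Rational(1, 6), Mul(6, Rational(-1, 2))) = Add(Rational(1, 6), -3) = Rational(-17, 6) ≈ -2.8333)
Function('p')(h) = Rational(37, 3) (Function('p')(h) = Add(18, Mul(2, Rational(-17, 6))) = Add(18, Rational(-17, 3)) = Rational(37, 3))
Function('z')(n, c) = Add(3, c) (Function('z')(n, c) = Add(3, Mul(-1, Add(c, Mul(c, -2)))) = Add(3, Mul(-1, Add(c, Mul(-2, c)))) = Add(3, Mul(-1, Mul(-1, c))) = Add(3, c))
Pow(Add(Mul(-1328, Pow(Add(290, Mul(-1, Function('z')(Function('p')(-1), 19))), -1)), Mul(53, Pow(-734, -1))), 2) = Pow(Add(Mul(-1328, Pow(Add(290, Mul(-1, Add(3, 19))), -1)), Mul(53, Pow(-734, -1))), 2) = Pow(Add(Mul(-1328, Pow(Add(290, Mul(-1, 22)), -1)), Mul(53, Rational(-1, 734))), 2) = Pow(Add(Mul(-1328, Pow(Add(290, -22), -1)), Rational(-53, 734)), 2) = Pow(Add(Mul(-1328, Pow(268, -1)), Rational(-53, 734)), 2) = Pow(Add(Mul(-1328, Rational(1, 268)), Rational(-53, 734)), 2) = Pow(Add(Rational(-332, 67), Rational(-53, 734)), 2) = Pow(Rational(-247239, 49178), 2) = Rational(61127123121, 2418475684)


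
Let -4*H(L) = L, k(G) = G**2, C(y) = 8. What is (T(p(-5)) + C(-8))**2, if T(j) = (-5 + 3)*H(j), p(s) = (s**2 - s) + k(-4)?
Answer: 961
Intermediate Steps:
H(L) = -L/4
p(s) = 16 + s**2 - s (p(s) = (s**2 - s) + (-4)**2 = (s**2 - s) + 16 = 16 + s**2 - s)
T(j) = j/2 (T(j) = (-5 + 3)*(-j/4) = -(-1)*j/2 = j/2)
(T(p(-5)) + C(-8))**2 = ((16 + (-5)**2 - 1*(-5))/2 + 8)**2 = ((16 + 25 + 5)/2 + 8)**2 = ((1/2)*46 + 8)**2 = (23 + 8)**2 = 31**2 = 961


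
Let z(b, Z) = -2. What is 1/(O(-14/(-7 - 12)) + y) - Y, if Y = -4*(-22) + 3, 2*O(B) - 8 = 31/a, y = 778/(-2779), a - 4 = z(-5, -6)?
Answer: -11591475/127501 ≈ -90.913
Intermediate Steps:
a = 2 (a = 4 - 2 = 2)
y = -778/2779 (y = 778*(-1/2779) = -778/2779 ≈ -0.27996)
O(B) = 47/4 (O(B) = 4 + (31/2)/2 = 4 + (31*(½))/2 = 4 + (½)*(31/2) = 4 + 31/4 = 47/4)
Y = 91 (Y = 88 + 3 = 91)
1/(O(-14/(-7 - 12)) + y) - Y = 1/(47/4 - 778/2779) - 1*91 = 1/(127501/11116) - 91 = 11116/127501 - 91 = -11591475/127501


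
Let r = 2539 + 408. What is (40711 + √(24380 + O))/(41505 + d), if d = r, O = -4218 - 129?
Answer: 40711/44452 + √20033/44452 ≈ 0.91903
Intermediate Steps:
O = -4347
r = 2947
d = 2947
(40711 + √(24380 + O))/(41505 + d) = (40711 + √(24380 - 4347))/(41505 + 2947) = (40711 + √20033)/44452 = (40711 + √20033)*(1/44452) = 40711/44452 + √20033/44452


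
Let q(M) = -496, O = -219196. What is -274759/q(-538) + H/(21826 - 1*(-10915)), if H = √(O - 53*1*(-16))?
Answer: 274759/496 + 26*I*√323/32741 ≈ 553.95 + 0.014272*I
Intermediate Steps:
H = 26*I*√323 (H = √(-219196 - 53*1*(-16)) = √(-219196 - 53*(-16)) = √(-219196 + 848) = √(-218348) = 26*I*√323 ≈ 467.28*I)
-274759/q(-538) + H/(21826 - 1*(-10915)) = -274759/(-496) + (26*I*√323)/(21826 - 1*(-10915)) = -274759*(-1/496) + (26*I*√323)/(21826 + 10915) = 274759/496 + (26*I*√323)/32741 = 274759/496 + (26*I*√323)*(1/32741) = 274759/496 + 26*I*√323/32741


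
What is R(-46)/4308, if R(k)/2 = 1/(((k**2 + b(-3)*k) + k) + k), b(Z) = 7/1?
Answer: 1/3666108 ≈ 2.7277e-7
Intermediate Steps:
b(Z) = 7 (b(Z) = 7*1 = 7)
R(k) = 2/(k**2 + 9*k) (R(k) = 2/(((k**2 + 7*k) + k) + k) = 2/((k**2 + 8*k) + k) = 2/(k**2 + 9*k))
R(-46)/4308 = (2/(-46*(9 - 46)))/4308 = (2*(-1/46)/(-37))*(1/4308) = (2*(-1/46)*(-1/37))*(1/4308) = (1/851)*(1/4308) = 1/3666108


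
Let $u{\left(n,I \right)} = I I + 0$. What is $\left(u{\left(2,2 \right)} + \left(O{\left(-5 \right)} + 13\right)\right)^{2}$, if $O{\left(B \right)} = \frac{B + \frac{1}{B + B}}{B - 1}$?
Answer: $\frac{127449}{400} \approx 318.62$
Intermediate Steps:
$u{\left(n,I \right)} = I^{2}$ ($u{\left(n,I \right)} = I^{2} + 0 = I^{2}$)
$O{\left(B \right)} = \frac{B + \frac{1}{2 B}}{-1 + B}$
$\left(u{\left(2,2 \right)} + \left(O{\left(-5 \right)} + 13\right)\right)^{2} = \left(2^{2} + \left(\frac{\frac{1}{2} + \left(-5\right)^{2}}{\left(-5\right) \left(-1 - 5\right)} + 13\right)\right)^{2} = \left(4 + \left(- \frac{\frac{1}{2} + 25}{5 \left(-6\right)} + 13\right)\right)^{2} = \left(4 + \left(\left(- \frac{1}{5}\right) \left(- \frac{1}{6}\right) \frac{51}{2} + 13\right)\right)^{2} = \left(4 + \left(\frac{17}{20} + 13\right)\right)^{2} = \left(4 + \frac{277}{20}\right)^{2} = \left(\frac{357}{20}\right)^{2} = \frac{127449}{400}$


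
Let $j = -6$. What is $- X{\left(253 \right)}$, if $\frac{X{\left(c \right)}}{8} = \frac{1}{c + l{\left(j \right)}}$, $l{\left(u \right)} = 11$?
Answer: $- \frac{1}{33} \approx -0.030303$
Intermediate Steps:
$X{\left(c \right)} = \frac{8}{11 + c}$ ($X{\left(c \right)} = \frac{8}{c + 11} = \frac{8}{11 + c}$)
$- X{\left(253 \right)} = - \frac{8}{11 + 253} = - \frac{8}{264} = \left(-1\right) \frac{1}{33} = - \frac{1}{33}$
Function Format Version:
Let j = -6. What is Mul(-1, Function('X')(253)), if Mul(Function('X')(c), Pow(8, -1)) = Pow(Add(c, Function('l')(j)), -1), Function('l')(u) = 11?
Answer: Rational(-1, 33) ≈ -0.030303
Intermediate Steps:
Function('X')(c) = Mul(8, Pow(Add(11, c), -1)) (Function('X')(c) = Mul(8, Pow(Add(c, 11), -1)) = Mul(8, Pow(Add(11, c), -1)))
Mul(-1, Function('X')(253)) = Mul(-1, Mul(8, Pow(Add(11, 253), -1))) = Mul(-1, Mul(8, Pow(264, -1))) = Mul(-1, Mul(8, Rational(1, 264))) = Mul(-1, Rational(1, 33)) = Rational(-1, 33)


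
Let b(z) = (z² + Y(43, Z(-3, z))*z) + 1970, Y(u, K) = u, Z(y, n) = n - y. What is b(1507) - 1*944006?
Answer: 1393814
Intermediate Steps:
b(z) = 1970 + z² + 43*z (b(z) = (z² + 43*z) + 1970 = 1970 + z² + 43*z)
b(1507) - 1*944006 = (1970 + 1507² + 43*1507) - 1*944006 = (1970 + 2271049 + 64801) - 944006 = 2337820 - 944006 = 1393814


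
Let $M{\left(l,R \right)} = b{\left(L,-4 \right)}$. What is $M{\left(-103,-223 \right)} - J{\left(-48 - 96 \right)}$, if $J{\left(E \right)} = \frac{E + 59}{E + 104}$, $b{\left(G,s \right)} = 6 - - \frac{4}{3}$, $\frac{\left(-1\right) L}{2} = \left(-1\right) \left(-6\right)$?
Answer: $\frac{125}{24} \approx 5.2083$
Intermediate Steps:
$L = -12$ ($L = - 2 \left(\left(-1\right) \left(-6\right)\right) = \left(-2\right) 6 = -12$)
$b{\left(G,s \right)} = \frac{22}{3}$ ($b{\left(G,s \right)} = 6 - \left(-4\right) \frac{1}{3} = 6 - - \frac{4}{3} = 6 + \frac{4}{3} = \frac{22}{3}$)
$M{\left(l,R \right)} = \frac{22}{3}$
$J{\left(E \right)} = \frac{59 + E}{104 + E}$
$M{\left(-103,-223 \right)} - J{\left(-48 - 96 \right)} = \frac{22}{3} - \frac{59 - 144}{104 - 144} = \frac{22}{3} - \frac{1}{-40} \left(-85\right) = \frac{22}{3} - \left(- \frac{1}{40}\right) \left(-85\right) = \frac{22}{3} - \frac{17}{8} = \frac{125}{24}$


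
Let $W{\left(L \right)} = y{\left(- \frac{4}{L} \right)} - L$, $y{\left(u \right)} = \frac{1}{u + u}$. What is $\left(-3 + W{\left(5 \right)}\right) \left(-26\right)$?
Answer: $\frac{897}{4} \approx 224.25$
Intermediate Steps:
$y{\left(u \right)} = \frac{1}{2 u}$
$W{\left(L \right)} = - \frac{9 L}{8}$ ($W{\left(L \right)} = \frac{1}{2 \left(- \frac{4}{L}\right)} - L = \frac{\left(- \frac{1}{4}\right) L}{2} - L = - \frac{L}{8} - L = - \frac{9 L}{8}$)
$\left(-3 + W{\left(5 \right)}\right) \left(-26\right) = \left(-3 - \frac{45}{8}\right) \left(-26\right) = \left(- \frac{69}{8}\right) \left(-26\right) = \frac{897}{4}$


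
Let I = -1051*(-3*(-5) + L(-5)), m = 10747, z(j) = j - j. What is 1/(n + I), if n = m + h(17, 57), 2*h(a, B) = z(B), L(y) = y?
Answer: 1/237 ≈ 0.0042194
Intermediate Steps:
z(j) = 0
h(a, B) = 0 (h(a, B) = (1/2)*0 = 0)
I = -10510 (I = -1051*(-3*(-5) - 5) = -1051*(15 - 5) = -1051*10 = -10510)
n = 10747 (n = 10747 + 0 = 10747)
1/(n + I) = 1/(10747 - 10510) = 1/237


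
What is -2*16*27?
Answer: -864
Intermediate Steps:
-2*16*27 = -32*27 = -864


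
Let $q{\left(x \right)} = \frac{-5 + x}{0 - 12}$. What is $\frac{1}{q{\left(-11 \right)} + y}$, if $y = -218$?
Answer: $- \frac{3}{650} \approx -0.0046154$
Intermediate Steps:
$q{\left(x \right)} = \frac{5}{12} - \frac{x}{12}$ ($q{\left(x \right)} = \frac{-5 + x}{-12} = \left(-5 + x\right) \left(- \frac{1}{12}\right) = \frac{5}{12} - \frac{x}{12}$)
$\frac{1}{q{\left(-11 \right)} + y} = \frac{1}{\left(\frac{5}{12} - - \frac{11}{12}\right) - 218} = \frac{1}{\left(\frac{5}{12} + \frac{11}{12}\right) - 218} = \frac{1}{\frac{4}{3} - 218} = \frac{1}{- \frac{650}{3}} = - \frac{3}{650}$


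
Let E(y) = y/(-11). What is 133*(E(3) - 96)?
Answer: -140847/11 ≈ -12804.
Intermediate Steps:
E(y) = -y/11 (E(y) = y*(-1/11) = -y/11)
133*(E(3) - 96) = 133*(-1/11*3 - 96) = 133*(-3/11 - 96) = 133*(-1059/11) = -140847/11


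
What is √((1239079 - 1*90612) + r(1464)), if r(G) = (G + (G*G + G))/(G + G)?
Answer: 260*√17 ≈ 1072.0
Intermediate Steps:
r(G) = (G² + 2*G)/(2*G) (r(G) = (G + (G² + G))/((2*G)) = (G + (G + G²))*(1/(2*G)) = (G² + 2*G)*(1/(2*G)) = (G² + 2*G)/(2*G))
√((1239079 - 1*90612) + r(1464)) = √((1239079 - 1*90612) + (1 + (½)*1464)) = √((1239079 - 90612) + (1 + 732)) = √(1148467 + 733) = √1149200 = 260*√17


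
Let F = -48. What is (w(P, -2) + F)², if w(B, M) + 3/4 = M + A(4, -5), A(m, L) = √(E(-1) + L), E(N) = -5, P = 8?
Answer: 41049/16 - 203*I*√10/2 ≈ 2565.6 - 320.97*I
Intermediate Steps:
A(m, L) = √(-5 + L)
w(B, M) = -¾ + M + I*√10 (w(B, M) = -¾ + (M + √(-5 - 5)) = -¾ + (M + √(-10)) = -¾ + (M + I*√10) = -¾ + M + I*√10)
(w(P, -2) + F)² = ((-¾ - 2 + I*√10) - 48)² = ((-11/4 + I*√10) - 48)² = (-203/4 + I*√10)²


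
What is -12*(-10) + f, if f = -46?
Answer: 74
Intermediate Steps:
-12*(-10) + f = -12*(-10) - 46 = 120 - 46 = 74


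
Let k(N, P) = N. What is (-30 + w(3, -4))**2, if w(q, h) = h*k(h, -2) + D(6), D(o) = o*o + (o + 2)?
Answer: 900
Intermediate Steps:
D(o) = 2 + o + o**2 (D(o) = o**2 + (2 + o) = 2 + o + o**2)
w(q, h) = 44 + h**2 (w(q, h) = h*h + (2 + 6 + 6**2) = h**2 + (2 + 6 + 36) = h**2 + 44 = 44 + h**2)
(-30 + w(3, -4))**2 = (-30 + (44 + (-4)**2))**2 = (-30 + (44 + 16))**2 = (-30 + 60)**2 = 30**2 = 900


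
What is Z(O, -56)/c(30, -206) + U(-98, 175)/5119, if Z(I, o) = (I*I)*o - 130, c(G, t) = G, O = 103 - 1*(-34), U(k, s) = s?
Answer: -896842806/25595 ≈ -35040.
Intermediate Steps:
O = 137 (O = 103 + 34 = 137)
Z(I, o) = -130 + o*I**2 (Z(I, o) = I**2*o - 130 = o*I**2 - 130 = -130 + o*I**2)
Z(O, -56)/c(30, -206) + U(-98, 175)/5119 = (-130 - 56*137**2)/30 + 175/5119 = (-130 - 56*18769)*(1/30) + 175*(1/5119) = (-130 - 1051064)*(1/30) + 175/5119 = -1051194*1/30 + 175/5119 = -175199/5 + 175/5119 = -896842806/25595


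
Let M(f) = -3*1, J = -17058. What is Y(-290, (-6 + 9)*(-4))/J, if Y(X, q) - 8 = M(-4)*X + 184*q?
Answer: 665/8529 ≈ 0.077969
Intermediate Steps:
M(f) = -3
Y(X, q) = 8 - 3*X + 184*q (Y(X, q) = 8 + (-3*X + 184*q) = 8 - 3*X + 184*q)
Y(-290, (-6 + 9)*(-4))/J = (8 - 3*(-290) + 184*((-6 + 9)*(-4)))/(-17058) = (8 + 870 + 184*(3*(-4)))*(-1/17058) = (8 + 870 + 184*(-12))*(-1/17058) = (8 + 870 - 2208)*(-1/17058) = -1330*(-1/17058) = 665/8529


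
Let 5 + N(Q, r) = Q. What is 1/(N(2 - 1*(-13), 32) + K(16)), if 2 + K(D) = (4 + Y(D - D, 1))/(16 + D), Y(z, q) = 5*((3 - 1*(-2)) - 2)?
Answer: 32/275 ≈ 0.11636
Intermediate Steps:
N(Q, r) = -5 + Q
Y(z, q) = 15 (Y(z, q) = 5*((3 + 2) - 2) = 5*(5 - 2) = 5*3 = 15)
K(D) = -2 + 19/(16 + D) (K(D) = -2 + (4 + 15)/(16 + D) = -2 + 19/(16 + D))
1/(N(2 - 1*(-13), 32) + K(16)) = 1/((-5 + (2 - 1*(-13))) + (-13 - 2*16)/(16 + 16)) = 1/((-5 + (2 + 13)) + (-13 - 32)/32) = 1/((-5 + 15) + (1/32)*(-45)) = 1/(10 - 45/32) = 1/(275/32) = 32/275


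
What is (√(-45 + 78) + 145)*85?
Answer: 12325 + 85*√33 ≈ 12813.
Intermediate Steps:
(√(-45 + 78) + 145)*85 = (√33 + 145)*85 = (145 + √33)*85 = 12325 + 85*√33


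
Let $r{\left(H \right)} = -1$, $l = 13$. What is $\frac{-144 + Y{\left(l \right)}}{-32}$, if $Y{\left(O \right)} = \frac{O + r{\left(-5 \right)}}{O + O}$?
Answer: $\frac{933}{208} \approx 4.4856$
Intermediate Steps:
$Y{\left(O \right)} = \frac{-1 + O}{2 O}$ ($Y{\left(O \right)} = \frac{O - 1}{O + O} = \frac{-1 + O}{2 O}$)
$\frac{-144 + Y{\left(l \right)}}{-32} = \frac{-144 + \frac{-1 + 13}{2 \cdot 13}}{-32} = - \frac{-144 + \frac{1}{2} \cdot \frac{1}{13} \cdot 12}{32} = - \frac{-144 + \frac{6}{13}}{32} = \left(- \frac{1}{32}\right) \left(- \frac{1866}{13}\right) = \frac{933}{208}$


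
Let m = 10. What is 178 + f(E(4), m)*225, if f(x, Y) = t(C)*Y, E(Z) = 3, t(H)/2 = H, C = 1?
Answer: 4678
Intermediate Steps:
t(H) = 2*H
f(x, Y) = 2*Y (f(x, Y) = (2*1)*Y = 2*Y)
178 + f(E(4), m)*225 = 178 + (2*10)*225 = 178 + 20*225 = 178 + 4500 = 4678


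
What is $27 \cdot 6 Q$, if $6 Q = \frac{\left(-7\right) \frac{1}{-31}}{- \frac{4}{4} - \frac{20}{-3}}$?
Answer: $\frac{567}{527} \approx 1.0759$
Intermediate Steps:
$Q = \frac{7}{1054}$ ($Q = \frac{- \frac{7}{-31} \frac{1}{- \frac{4}{4} - \frac{20}{-3}}}{6} = \frac{\left(-7\right) \left(- \frac{1}{31}\right) \frac{1}{\left(-4\right) \frac{1}{4} - - \frac{20}{3}}}{6} = \frac{\frac{7}{31} \frac{1}{-1 + \frac{20}{3}}}{6} = \frac{\frac{7}{31} \frac{1}{\frac{17}{3}}}{6} = \frac{\frac{7}{31} \cdot \frac{3}{17}}{6} = \frac{1}{6} \cdot \frac{21}{527} = \frac{7}{1054} \approx 0.0066414$)
$27 \cdot 6 Q = 27 \cdot 6 \cdot \frac{7}{1054} = 162 \cdot \frac{7}{1054} = \frac{567}{527}$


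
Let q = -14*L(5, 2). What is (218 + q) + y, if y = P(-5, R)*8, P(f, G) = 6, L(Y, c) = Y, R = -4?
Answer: 196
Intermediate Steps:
y = 48 (y = 6*8 = 48)
q = -70 (q = -14*5 = -70)
(218 + q) + y = (218 - 70) + 48 = 148 + 48 = 196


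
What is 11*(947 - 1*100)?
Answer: 9317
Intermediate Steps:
11*(947 - 1*100) = 11*(947 - 100) = 11*847 = 9317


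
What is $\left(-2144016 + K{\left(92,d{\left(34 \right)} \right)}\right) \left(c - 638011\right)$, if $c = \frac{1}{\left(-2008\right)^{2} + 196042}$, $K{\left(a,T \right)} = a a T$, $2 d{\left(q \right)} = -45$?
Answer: $\frac{3148688733886828620}{2114053} \approx 1.4894 \cdot 10^{12}$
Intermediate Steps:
$d{\left(q \right)} = - \frac{45}{2}$ ($d{\left(q \right)} = \frac{1}{2} \left(-45\right) = - \frac{45}{2}$)
$K{\left(a,T \right)} = T a^{2}$ ($K{\left(a,T \right)} = a^{2} T = T a^{2}$)
$c = \frac{1}{4228106}$ ($c = \frac{1}{4032064 + 196042} = \frac{1}{4228106} \approx 2.3651 \cdot 10^{-7}$)
$\left(-2144016 + K{\left(92,d{\left(34 \right)} \right)}\right) \left(c - 638011\right) = \left(-2144016 - \frac{45 \cdot 92^{2}}{2}\right) \left(\frac{1}{4228106} - 638011\right) = \left(-2144016 - 190440\right) \left(- \frac{2697578137165}{4228106}\right) = \left(-2334456\right) \left(- \frac{2697578137165}{4228106}\right) = \frac{3148688733886828620}{2114053}$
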